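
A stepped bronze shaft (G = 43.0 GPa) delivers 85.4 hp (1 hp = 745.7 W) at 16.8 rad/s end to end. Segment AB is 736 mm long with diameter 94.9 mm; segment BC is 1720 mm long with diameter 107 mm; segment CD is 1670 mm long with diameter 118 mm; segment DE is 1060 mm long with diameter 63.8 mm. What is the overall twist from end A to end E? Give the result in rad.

ω = 16.8 rad/s, so T = P/ω = 85.4×745.7 / 16.80 = 3791 N·m.
J_AB = π(0.0949)⁴/32 = 7.96×10^-6 m⁴; J_BC = π(0.107)⁴/32 = 1.29×10^-5 m⁴; J_CD = π(0.118)⁴/32 = 1.90×10^-5 m⁴; J_DE = π(0.0638)⁴/32 = 1.63×10^-6 m⁴.
θ = (T/G)·Σ L_i/J_i = (3791/43.0×10⁹)·(0.736/7.96×10^-6 + 1.72/1.29×10^-5 + 1.67/1.90×10^-5 + 1.06/1.63×10^-6) = 0.08511 rad.

0.0851 rad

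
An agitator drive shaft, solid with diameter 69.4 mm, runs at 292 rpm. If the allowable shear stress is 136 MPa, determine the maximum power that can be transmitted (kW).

J = πd⁴/32 = π(0.0694)⁴/32 = 2.277×10^-6 m⁴.
T_max = τ_allow·J/r = 1.36×10^8 × 2.277×10^-6 / 0.0347 = 8926 N·m.
ω = 2π·292/60 = 30.58 rad/s, so P_max = T_max·ω = 2.729×10^5 W.

273 kW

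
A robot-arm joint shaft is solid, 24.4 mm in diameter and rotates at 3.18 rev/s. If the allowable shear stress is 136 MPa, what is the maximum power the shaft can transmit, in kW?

J = πd⁴/32 = π(0.0244)⁴/32 = 3.480×10^-8 m⁴.
T_max = τ_allow·J/r = 1.36×10^8 × 3.480×10^-8 / 0.0122 = 387.9 N·m.
ω = 2π·3.18 = 19.98 rad/s, so P_max = T_max·ω = 7751 W.

7.75 kW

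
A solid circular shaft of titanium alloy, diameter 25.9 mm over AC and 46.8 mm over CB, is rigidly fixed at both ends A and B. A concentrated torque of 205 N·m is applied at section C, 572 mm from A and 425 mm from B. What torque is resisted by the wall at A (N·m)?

13.4 N·m

Compatibility: T_A·a/J_AC = T_B·b/J_CB with T_A + T_B = T₀.
J_AC = 4.42×10^-8 m⁴, J_CB = 4.71×10^-7 m⁴, so T_A = T₀·(J_AC/a)/((J_AC/a)+(J_CB/b)) = 13.36 N·m, T_B = 191.6 N·m.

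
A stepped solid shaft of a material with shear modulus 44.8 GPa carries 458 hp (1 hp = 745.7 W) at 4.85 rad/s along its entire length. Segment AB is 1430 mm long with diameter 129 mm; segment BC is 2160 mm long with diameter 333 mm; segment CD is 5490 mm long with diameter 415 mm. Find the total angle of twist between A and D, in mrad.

ω = 4.85 rad/s, so T = P/ω = 458×745.7 / 4.850 = 70420 N·m.
J_AB = π(0.129)⁴/32 = 2.72×10^-5 m⁴; J_BC = π(0.333)⁴/32 = 1.21×10^-3 m⁴; J_CD = π(0.415)⁴/32 = 2.91×10^-3 m⁴.
θ = (T/G)·Σ L_i/J_i = (70420/44.8×10⁹)·(1.43/2.72×10^-5 + 2.16/1.21×10^-3 + 5.49/2.91×10^-3) = 0.08845 rad.

88.5 mrad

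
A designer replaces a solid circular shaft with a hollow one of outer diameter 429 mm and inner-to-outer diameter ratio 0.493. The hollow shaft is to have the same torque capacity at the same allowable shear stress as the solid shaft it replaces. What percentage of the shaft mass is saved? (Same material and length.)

21.2 %

Equal τ_max and T ⇒ the solid shaft needs d_s³ = d_o³(1−k⁴), so d_s = 429·(1−0.493⁴)^(1/3) = 420.4 mm.
Area ratio A_h/A_s = d_o²(1−k²)/d_s² = (1−k²)/(1−k⁴)^(2/3) = 0.7883.
Mass saving = 1 − 0.7883 = 21.2 %.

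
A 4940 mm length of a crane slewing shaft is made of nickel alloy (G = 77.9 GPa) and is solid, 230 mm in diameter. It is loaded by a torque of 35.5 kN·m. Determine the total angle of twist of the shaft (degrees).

0.469°

J = πd⁴/32 = π(0.230)⁴/32 = 2.747×10^-4 m⁴.
θ = T·L/(G·J) = 35500 × 4.94 / (77.9×10⁹ × 2.747×10^-4) = 8.194×10^-3 rad.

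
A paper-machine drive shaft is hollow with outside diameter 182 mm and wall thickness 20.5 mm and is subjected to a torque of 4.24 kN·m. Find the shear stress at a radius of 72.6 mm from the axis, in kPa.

4470 kPa

J = π(d_o⁴ − d_i⁴)/32 = π(0.182⁴ − 0.141⁴)/32 = 6.891×10^-5 m⁴.
Shear stress varies linearly with radius: τ = T·r/J = 4240 × 0.0726 / 6.891×10^-5 = 4.467×10^6 Pa.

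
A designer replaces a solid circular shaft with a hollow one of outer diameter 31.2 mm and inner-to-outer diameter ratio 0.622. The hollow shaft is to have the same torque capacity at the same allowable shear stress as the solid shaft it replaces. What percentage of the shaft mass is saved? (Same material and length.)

Equal τ_max and T ⇒ the solid shaft needs d_s³ = d_o³(1−k⁴), so d_s = 31.2·(1−0.622⁴)^(1/3) = 29.56 mm.
Area ratio A_h/A_s = d_o²(1−k²)/d_s² = (1−k²)/(1−k⁴)^(2/3) = 0.6831.
Mass saving = 1 − 0.6831 = 31.7 %.

31.7 %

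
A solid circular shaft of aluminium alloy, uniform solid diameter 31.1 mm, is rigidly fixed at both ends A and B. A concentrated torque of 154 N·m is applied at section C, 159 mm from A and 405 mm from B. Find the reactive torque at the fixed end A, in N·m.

With uniform GJ and both ends fixed, compatibility θ_AC = θ_CB gives T_A·a = T_B·b, together with T_A + T_B = T₀.
T_A = T₀·b/(a+b) = 154.0·405/564.0 = 110.6 N·m; T_B = 43.41 N·m.

111 N·m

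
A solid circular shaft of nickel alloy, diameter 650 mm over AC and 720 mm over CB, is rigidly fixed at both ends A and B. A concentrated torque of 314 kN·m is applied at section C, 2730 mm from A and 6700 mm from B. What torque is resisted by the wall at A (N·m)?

Compatibility: T_A·a/J_AC = T_B·b/J_CB with T_A + T_B = T₀.
J_AC = 0.0175 m⁴, J_CB = 0.0264 m⁴, so T_A = T₀·(J_AC/a)/((J_AC/a)+(J_CB/b)) = 194600 N·m, T_B = 119400 N·m.

195000 N·m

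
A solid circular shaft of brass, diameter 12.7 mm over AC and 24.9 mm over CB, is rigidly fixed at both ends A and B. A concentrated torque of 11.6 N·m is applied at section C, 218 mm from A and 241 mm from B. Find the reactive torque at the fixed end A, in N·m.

Compatibility: T_A·a/J_AC = T_B·b/J_CB with T_A + T_B = T₀.
J_AC = 2.55×10^-9 m⁴, J_CB = 3.77×10^-8 m⁴, so T_A = T₀·(J_AC/a)/((J_AC/a)+(J_CB/b)) = 0.8074 N·m, T_B = 10.79 N·m.

0.807 N·m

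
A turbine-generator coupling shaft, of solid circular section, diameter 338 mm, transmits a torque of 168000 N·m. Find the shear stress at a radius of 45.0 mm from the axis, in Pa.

5.90e6 Pa

J = πd⁴/32 = π(0.338)⁴/32 = 1.281×10^-3 m⁴.
Shear stress varies linearly with radius: τ = T·r/J = 168000 × 0.0450 / 1.281×10^-3 = 5.900×10^6 Pa.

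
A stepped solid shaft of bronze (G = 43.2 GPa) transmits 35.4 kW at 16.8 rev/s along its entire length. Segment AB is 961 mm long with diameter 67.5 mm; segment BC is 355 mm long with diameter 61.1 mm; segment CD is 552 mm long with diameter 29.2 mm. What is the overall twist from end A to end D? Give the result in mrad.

65.7 mrad

ω = 2π·16.8 = 105.6 rad/s, so T = P/ω = 35.4×10³ / 105.6 = 335.4 N·m.
J_AB = π(0.0675)⁴/32 = 2.04×10^-6 m⁴; J_BC = π(0.0611)⁴/32 = 1.37×10^-6 m⁴; J_CD = π(0.0292)⁴/32 = 7.14×10^-8 m⁴.
θ = (T/G)·Σ L_i/J_i = (335.4/43.2×10⁹)·(0.961/2.04×10^-6 + 0.355/1.37×10^-6 + 0.552/7.14×10^-8) = 0.06571 rad.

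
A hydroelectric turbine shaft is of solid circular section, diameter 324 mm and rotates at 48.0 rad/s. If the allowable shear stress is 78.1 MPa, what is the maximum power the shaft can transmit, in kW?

J = πd⁴/32 = π(0.324)⁴/32 = 1.082×10^-3 m⁴.
T_max = τ_allow·J/r = 7.81×10^7 × 1.082×10^-3 / 0.162 = 521600 N·m.
ω = 48.0 rad/s, so P_max = T_max·ω = 2.504×10^7 W.

25000 kW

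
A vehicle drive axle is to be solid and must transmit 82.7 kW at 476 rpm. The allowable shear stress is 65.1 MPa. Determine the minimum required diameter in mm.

ω = 2π·476/60 = 49.85 rad/s, so T = P/ω = 82.7×10³ / 49.85 = 1659 N·m.
For a solid shaft τ_max = 16T/(πd³), so d = (16T/(π τ_allow))^(1/3) = (16·1659/(π·6.51×10^7))^(1/3) = 0.05063 m.

50.6 mm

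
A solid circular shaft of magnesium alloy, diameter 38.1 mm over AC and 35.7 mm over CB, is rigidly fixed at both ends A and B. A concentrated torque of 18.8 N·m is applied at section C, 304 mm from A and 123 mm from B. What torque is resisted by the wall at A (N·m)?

Compatibility: T_A·a/J_AC = T_B·b/J_CB with T_A + T_B = T₀.
J_AC = 2.07×10^-7 m⁴, J_CB = 1.59×10^-7 m⁴, so T_A = T₀·(J_AC/a)/((J_AC/a)+(J_CB/b)) = 6.471 N·m, T_B = 12.33 N·m.

6.47 N·m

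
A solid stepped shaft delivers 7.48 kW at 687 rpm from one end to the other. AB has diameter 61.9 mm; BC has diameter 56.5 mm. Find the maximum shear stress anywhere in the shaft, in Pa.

2.94e6 Pa

ω = 2π·687/60 = 71.94 rad/s, so T = P/ω = 7.48×10³ / 71.94 = 104.0 N·m.
Under the same torque, τ_max = 16T/(πd³) is largest where d is smallest — segment BC (d = 56.5 mm).
τ_max = 16·104.0/(π·(0.0565)³) = 2.936×10^6 Pa.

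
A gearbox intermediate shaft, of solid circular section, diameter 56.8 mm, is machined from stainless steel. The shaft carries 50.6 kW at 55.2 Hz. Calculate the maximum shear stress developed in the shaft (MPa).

4.05 MPa

ω = 2π·55.2 = 346.8 rad/s, so T = P/ω = 50.6×10³ / 346.8 = 145.9 N·m.
J = πd⁴/32 = π(0.0568)⁴/32 = 1.022×10^-6 m⁴.
τ_max = T·r/J = 145.9 × 0.0284 / 1.022×10^-6 = 4.055×10^6 Pa.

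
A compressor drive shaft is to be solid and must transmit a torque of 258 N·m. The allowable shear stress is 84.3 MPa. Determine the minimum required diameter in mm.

For a solid shaft τ_max = 16T/(πd³), so d = (16T/(π τ_allow))^(1/3) = (16·258.0/(π·8.43×10^7))^(1/3) = 0.02498 m.

25.0 mm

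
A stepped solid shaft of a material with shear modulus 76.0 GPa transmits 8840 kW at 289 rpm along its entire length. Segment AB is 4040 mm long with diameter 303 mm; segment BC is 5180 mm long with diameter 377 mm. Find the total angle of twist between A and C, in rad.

0.0288 rad

ω = 2π·289/60 = 30.26 rad/s, so T = P/ω = 8840×10³ / 30.26 = 292100 N·m.
J_AB = π(0.303)⁴/32 = 8.28×10^-4 m⁴; J_BC = π(0.377)⁴/32 = 1.98×10^-3 m⁴.
θ = (T/G)·Σ L_i/J_i = (292100/76.0×10⁹)·(4.04/8.28×10^-4 + 5.18/1.98×10^-3) = 0.02880 rad.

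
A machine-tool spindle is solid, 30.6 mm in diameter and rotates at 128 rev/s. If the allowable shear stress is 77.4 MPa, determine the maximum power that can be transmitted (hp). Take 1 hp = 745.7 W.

470 hp

J = πd⁴/32 = π(0.0306)⁴/32 = 8.608×10^-8 m⁴.
T_max = τ_allow·J/r = 7.74×10^7 × 8.608×10^-8 / 0.0153 = 435.4 N·m.
ω = 2π·128 = 804.2 rad/s, so P_max = T_max·ω = 3.502×10^5 W.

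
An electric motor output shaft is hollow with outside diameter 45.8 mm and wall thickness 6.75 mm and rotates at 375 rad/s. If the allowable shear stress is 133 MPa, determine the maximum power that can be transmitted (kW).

708 kW

J = π(d_o⁴ − d_i⁴)/32 = π(0.0458⁴ − 0.0323⁴)/32 = 3.251×10^-7 m⁴.
T_max = τ_allow·J/r = 1.33×10^8 × 3.251×10^-7 / 0.0229 = 1888 N·m.
ω = 375 rad/s, so P_max = T_max·ω = 7.081×10^5 W.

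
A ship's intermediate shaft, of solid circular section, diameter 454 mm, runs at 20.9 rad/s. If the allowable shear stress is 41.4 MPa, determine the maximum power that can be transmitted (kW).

J = πd⁴/32 = π(0.454)⁴/32 = 4.171×10^-3 m⁴.
T_max = τ_allow·J/r = 4.14×10^7 × 4.171×10^-3 / 0.227 = 760700 N·m.
ω = 20.9 rad/s, so P_max = T_max·ω = 1.590×10^7 W.

15900 kW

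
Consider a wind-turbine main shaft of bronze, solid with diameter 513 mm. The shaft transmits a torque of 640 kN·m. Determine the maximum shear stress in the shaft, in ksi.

3.50 ksi

J = πd⁴/32 = π(0.513)⁴/32 = 6.799×10^-3 m⁴.
τ_max = T·r/J = 640000 × 0.257 / 6.799×10^-3 = 2.414×10^7 Pa.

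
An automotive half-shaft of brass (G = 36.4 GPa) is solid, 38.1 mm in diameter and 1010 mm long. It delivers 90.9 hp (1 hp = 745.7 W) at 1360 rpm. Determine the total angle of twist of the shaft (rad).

0.0638 rad

ω = 2π·1360/60 = 142.4 rad/s, so T = P/ω = 90.9×745.7 / 142.4 = 475.9 N·m.
J = πd⁴/32 = π(0.0381)⁴/32 = 2.069×10^-7 m⁴.
θ = T·L/(G·J) = 475.9 × 1.01 / (36.4×10⁹ × 2.069×10^-7) = 0.06384 rad.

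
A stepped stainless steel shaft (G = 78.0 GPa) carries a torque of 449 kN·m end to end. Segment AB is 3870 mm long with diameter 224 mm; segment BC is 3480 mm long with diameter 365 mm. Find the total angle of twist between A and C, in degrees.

5.82°

J_AB = π(0.224)⁴/32 = 2.47×10^-4 m⁴; J_BC = π(0.365)⁴/32 = 1.74×10^-3 m⁴.
θ = (T/G)·Σ L_i/J_i = (449000/78.0×10⁹)·(3.87/2.47×10^-4 + 3.48/1.74×10^-3) = 0.1016 rad.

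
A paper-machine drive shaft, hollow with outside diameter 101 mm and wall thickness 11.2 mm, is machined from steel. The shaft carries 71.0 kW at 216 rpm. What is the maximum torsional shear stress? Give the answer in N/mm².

24.5 N/mm²

ω = 2π·216/60 = 22.62 rad/s, so T = P/ω = 71.0×10³ / 22.62 = 3139 N·m.
J = π(d_o⁴ − d_i⁴)/32 = π(0.101⁴ − 0.0786⁴)/32 = 6.469×10^-6 m⁴.
τ_max = T·r/J = 3139 × 0.0505 / 6.469×10^-6 = 2.450×10^7 Pa.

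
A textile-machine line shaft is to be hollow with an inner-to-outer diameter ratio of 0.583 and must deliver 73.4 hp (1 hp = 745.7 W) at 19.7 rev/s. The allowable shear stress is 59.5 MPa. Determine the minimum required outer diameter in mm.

ω = 2π·19.7 = 123.8 rad/s, so T = P/ω = 73.4×745.7 / 123.8 = 442.2 N·m.
For a hollow shaft with d_i/d_o = 0.583: τ_max = 16T/(π d_o³ (1−k⁴)), so d_o = [16T/(π τ_allow (1−k⁴))]^(1/3) = [16·442.2/(π·5.95×10^7·0.8845)]^(1/3) = 0.03498 m.

35.0 mm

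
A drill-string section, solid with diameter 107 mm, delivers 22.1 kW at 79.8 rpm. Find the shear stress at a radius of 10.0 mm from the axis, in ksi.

0.298 ksi

ω = 2π·79.8/60 = 8.357 rad/s, so T = P/ω = 22.1×10³ / 8.357 = 2645 N·m.
J = πd⁴/32 = π(0.107)⁴/32 = 1.287×10^-5 m⁴.
Shear stress varies linearly with radius: τ = T·r/J = 2645 × 0.0100 / 1.287×10^-5 = 2.055×10^6 Pa.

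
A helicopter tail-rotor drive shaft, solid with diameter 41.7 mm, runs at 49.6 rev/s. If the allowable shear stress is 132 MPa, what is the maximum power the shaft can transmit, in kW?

586 kW

J = πd⁴/32 = π(0.0417)⁴/32 = 2.969×10^-7 m⁴.
T_max = τ_allow·J/r = 1.32×10^8 × 2.969×10^-7 / 0.0209 = 1879 N·m.
ω = 2π·49.6 = 311.6 rad/s, so P_max = T_max·ω = 5.857×10^5 W.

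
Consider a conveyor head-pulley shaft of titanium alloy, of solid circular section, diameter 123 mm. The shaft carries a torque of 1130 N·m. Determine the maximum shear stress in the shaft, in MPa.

3.09 MPa

J = πd⁴/32 = π(0.123)⁴/32 = 2.247×10^-5 m⁴.
τ_max = T·r/J = 1130 × 0.0615 / 2.247×10^-5 = 3.093×10^6 Pa.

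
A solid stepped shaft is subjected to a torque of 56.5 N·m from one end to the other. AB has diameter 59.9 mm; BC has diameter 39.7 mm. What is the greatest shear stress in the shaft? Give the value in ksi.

Under the same torque, τ_max = 16T/(πd³) is largest where d is smallest — segment BC (d = 39.7 mm).
τ_max = 16·56.50/(π·(0.0397)³) = 4.599×10^6 Pa.

0.667 ksi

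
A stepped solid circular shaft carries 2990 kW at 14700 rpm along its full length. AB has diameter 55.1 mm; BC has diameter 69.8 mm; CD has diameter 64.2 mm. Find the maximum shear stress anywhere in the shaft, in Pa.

ω = 2π·14700/60 = 1539 rad/s, so T = P/ω = 2990×10³ / 1539 = 1942 N·m.
Under the same torque, τ_max = 16T/(πd³) is largest where d is smallest — segment AB (d = 55.1 mm).
τ_max = 16·1942/(π·(0.0551)³) = 5.913×10^7 Pa.

5.91e7 Pa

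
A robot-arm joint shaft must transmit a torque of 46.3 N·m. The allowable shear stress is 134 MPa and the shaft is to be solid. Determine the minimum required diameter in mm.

12.1 mm

For a solid shaft τ_max = 16T/(πd³), so d = (16T/(π τ_allow))^(1/3) = (16·46.30/(π·1.34×10^8))^(1/3) = 0.01207 m.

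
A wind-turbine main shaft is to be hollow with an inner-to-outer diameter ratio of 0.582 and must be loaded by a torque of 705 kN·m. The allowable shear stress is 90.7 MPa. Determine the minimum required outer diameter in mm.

355 mm

For a hollow shaft with d_i/d_o = 0.582: τ_max = 16T/(π d_o³ (1−k⁴)), so d_o = [16T/(π τ_allow (1−k⁴))]^(1/3) = [16·705000/(π·9.07×10^7·0.8853)]^(1/3) = 0.3549 m.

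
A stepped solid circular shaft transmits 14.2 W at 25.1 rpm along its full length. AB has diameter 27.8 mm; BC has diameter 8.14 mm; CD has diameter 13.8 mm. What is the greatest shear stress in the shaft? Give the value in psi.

7400 psi

ω = 2π·25.1/60 = 2.628 rad/s, so T = P/ω = 14.2 / 2.628 = 5.402 N·m.
Under the same torque, τ_max = 16T/(πd³) is largest where d is smallest — segment BC (d = 8.14 mm).
τ_max = 16·5.402/(π·(0.00814)³) = 5.101×10^7 Pa.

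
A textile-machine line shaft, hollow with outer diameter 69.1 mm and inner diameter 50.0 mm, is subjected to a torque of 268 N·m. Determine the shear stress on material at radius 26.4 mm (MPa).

4.35 MPa

J = π(d_o⁴ − d_i⁴)/32 = π(0.0691⁴ − 0.0500⁴)/32 = 1.625×10^-6 m⁴.
Shear stress varies linearly with radius: τ = T·r/J = 268.0 × 0.0264 / 1.625×10^-6 = 4.355×10^6 Pa.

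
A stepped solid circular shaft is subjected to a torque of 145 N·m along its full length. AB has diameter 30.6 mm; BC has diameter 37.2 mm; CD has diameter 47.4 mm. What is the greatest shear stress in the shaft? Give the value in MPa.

Under the same torque, τ_max = 16T/(πd³) is largest where d is smallest — segment AB (d = 30.6 mm).
τ_max = 16·145.0/(π·(0.0306)³) = 2.577×10^7 Pa.

25.8 MPa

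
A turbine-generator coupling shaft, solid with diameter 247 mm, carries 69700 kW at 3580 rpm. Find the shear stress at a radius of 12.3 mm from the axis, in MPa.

6.26 MPa

ω = 2π·3580/60 = 374.9 rad/s, so T = P/ω = 69700×10³ / 374.9 = 185900 N·m.
J = πd⁴/32 = π(0.247)⁴/32 = 3.654×10^-4 m⁴.
Shear stress varies linearly with radius: τ = T·r/J = 185900 × 0.0123 / 3.654×10^-4 = 6.258×10^6 Pa.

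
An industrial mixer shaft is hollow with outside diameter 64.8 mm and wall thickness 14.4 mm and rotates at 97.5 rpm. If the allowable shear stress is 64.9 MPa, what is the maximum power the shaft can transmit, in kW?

J = π(d_o⁴ − d_i⁴)/32 = π(0.0648⁴ − 0.0360⁴)/32 = 1.566×10^-6 m⁴.
T_max = τ_allow·J/r = 6.49×10^7 × 1.566×10^-6 / 0.0324 = 3137 N·m.
ω = 2π·97.5/60 = 10.21 rad/s, so P_max = T_max·ω = 3.203×10^4 W.

32.0 kW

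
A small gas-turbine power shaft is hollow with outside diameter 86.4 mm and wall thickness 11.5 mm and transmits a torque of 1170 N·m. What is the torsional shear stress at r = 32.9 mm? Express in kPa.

J = π(d_o⁴ − d_i⁴)/32 = π(0.0864⁴ − 0.0634⁴)/32 = 3.885×10^-6 m⁴.
Shear stress varies linearly with radius: τ = T·r/J = 1170 × 0.0329 / 3.885×10^-6 = 9.909×10^6 Pa.

9910 kPa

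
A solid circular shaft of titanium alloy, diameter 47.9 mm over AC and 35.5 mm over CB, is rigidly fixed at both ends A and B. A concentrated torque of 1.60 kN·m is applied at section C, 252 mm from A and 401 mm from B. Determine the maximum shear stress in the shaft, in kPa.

62300 kPa

Compatibility: T_A·a/J_AC = T_B·b/J_CB with T_A + T_B = T₀.
J_AC = 5.17×10^-7 m⁴, J_CB = 1.56×10^-7 m⁴, so T_A = T₀·(J_AC/a)/((J_AC/a)+(J_CB/b)) = 1345 N·m, T_B = 255.0 N·m.
τ in each portion: τ_AC = 6.23×10^7 Pa, τ_CB = 2.90×10^7 Pa; maximum is in AC.
τ_max = T_AC·r/J = 1345·0.0239/5.17×10^-7 = 6.233×10^7 Pa.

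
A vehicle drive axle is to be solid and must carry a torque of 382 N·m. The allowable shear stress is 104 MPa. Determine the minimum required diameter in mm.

26.5 mm

For a solid shaft τ_max = 16T/(πd³), so d = (16T/(π τ_allow))^(1/3) = (16·382.0/(π·1.04×10^8))^(1/3) = 0.02655 m.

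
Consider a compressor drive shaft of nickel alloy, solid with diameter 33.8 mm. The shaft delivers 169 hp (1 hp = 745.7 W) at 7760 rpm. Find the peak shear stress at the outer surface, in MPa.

ω = 2π·7760/60 = 812.6 rad/s, so T = P/ω = 169×745.7 / 812.6 = 155.1 N·m.
J = πd⁴/32 = π(0.0338)⁴/32 = 1.281×10^-7 m⁴.
τ_max = T·r/J = 155.1 × 0.0169 / 1.281×10^-7 = 2.045×10^7 Pa.

20.5 MPa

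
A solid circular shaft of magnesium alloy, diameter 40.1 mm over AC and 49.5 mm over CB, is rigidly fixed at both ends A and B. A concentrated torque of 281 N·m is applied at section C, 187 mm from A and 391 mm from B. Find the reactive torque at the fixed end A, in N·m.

Compatibility: T_A·a/J_AC = T_B·b/J_CB with T_A + T_B = T₀.
J_AC = 2.54×10^-7 m⁴, J_CB = 5.89×10^-7 m⁴, so T_A = T₀·(J_AC/a)/((J_AC/a)+(J_CB/b)) = 133.1 N·m, T_B = 147.9 N·m.

133 N·m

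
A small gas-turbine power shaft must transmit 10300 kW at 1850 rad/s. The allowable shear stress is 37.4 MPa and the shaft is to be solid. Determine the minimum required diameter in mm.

91.2 mm

ω = 1850 rad/s, so T = P/ω = 10300×10³ / 1850 = 5568 N·m.
For a solid shaft τ_max = 16T/(πd³), so d = (16T/(π τ_allow))^(1/3) = (16·5568/(π·3.74×10^7))^(1/3) = 0.09118 m.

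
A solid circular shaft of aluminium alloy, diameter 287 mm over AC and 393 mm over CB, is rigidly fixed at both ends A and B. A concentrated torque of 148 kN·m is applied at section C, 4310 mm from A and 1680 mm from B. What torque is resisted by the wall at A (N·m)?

14800 N·m

Compatibility: T_A·a/J_AC = T_B·b/J_CB with T_A + T_B = T₀.
J_AC = 6.66×10^-4 m⁴, J_CB = 2.34×10^-3 m⁴, so T_A = T₀·(J_AC/a)/((J_AC/a)+(J_CB/b)) = 14770 N·m, T_B = 133200 N·m.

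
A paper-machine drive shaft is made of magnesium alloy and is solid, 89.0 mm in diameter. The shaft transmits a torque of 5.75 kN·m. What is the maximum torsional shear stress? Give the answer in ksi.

J = πd⁴/32 = π(0.0890)⁴/32 = 6.160×10^-6 m⁴.
τ_max = T·r/J = 5750 × 0.0445 / 6.160×10^-6 = 4.154×10^7 Pa.

6.02 ksi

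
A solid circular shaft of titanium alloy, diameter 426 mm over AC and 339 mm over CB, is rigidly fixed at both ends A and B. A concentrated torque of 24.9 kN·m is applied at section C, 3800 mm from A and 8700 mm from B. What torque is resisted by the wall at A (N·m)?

Compatibility: T_A·a/J_AC = T_B·b/J_CB with T_A + T_B = T₀.
J_AC = 3.23×10^-3 m⁴, J_CB = 1.30×10^-3 m⁴, so T_A = T₀·(J_AC/a)/((J_AC/a)+(J_CB/b)) = 21190 N·m, T_B = 3711 N·m.

21200 N·m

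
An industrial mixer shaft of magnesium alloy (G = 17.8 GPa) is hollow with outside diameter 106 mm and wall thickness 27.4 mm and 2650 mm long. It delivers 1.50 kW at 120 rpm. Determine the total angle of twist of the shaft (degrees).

ω = 2π·120/60 = 12.57 rad/s, so T = P/ω = 1.50×10³ / 12.57 = 119.4 N·m.
J = π(d_o⁴ − d_i⁴)/32 = π(0.106⁴ − 0.0512⁴)/32 = 1.172×10^-5 m⁴.
θ = T·L/(G·J) = 119.4 × 2.65 / (17.8×10⁹ × 1.172×10^-5) = 1.516×10^-3 rad.

0.0869°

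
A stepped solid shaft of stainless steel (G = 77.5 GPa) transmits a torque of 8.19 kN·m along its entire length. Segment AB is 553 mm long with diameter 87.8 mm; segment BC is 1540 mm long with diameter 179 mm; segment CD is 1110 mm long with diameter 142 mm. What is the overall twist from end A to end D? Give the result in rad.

0.0146 rad

J_AB = π(0.0878)⁴/32 = 5.83×10^-6 m⁴; J_BC = π(0.179)⁴/32 = 1.01×10^-4 m⁴; J_CD = π(0.142)⁴/32 = 3.99×10^-5 m⁴.
θ = (T/G)·Σ L_i/J_i = (8190/77.5×10⁹)·(0.553/5.83×10^-6 + 1.54/1.01×10^-4 + 1.11/3.99×10^-5) = 0.01457 rad.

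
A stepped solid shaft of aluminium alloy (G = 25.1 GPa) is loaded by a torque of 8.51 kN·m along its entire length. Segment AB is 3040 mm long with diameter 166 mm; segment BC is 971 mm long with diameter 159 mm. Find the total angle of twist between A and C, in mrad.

J_AB = π(0.166)⁴/32 = 7.45×10^-5 m⁴; J_BC = π(0.159)⁴/32 = 6.27×10^-5 m⁴.
θ = (T/G)·Σ L_i/J_i = (8510/25.1×10⁹)·(3.04/7.45×10^-5 + 0.971/6.27×10^-5) = 0.01907 rad.

19.1 mrad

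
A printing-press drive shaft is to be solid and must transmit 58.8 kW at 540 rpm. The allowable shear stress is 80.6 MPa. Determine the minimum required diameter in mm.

ω = 2π·540/60 = 56.55 rad/s, so T = P/ω = 58.8×10³ / 56.55 = 1040 N·m.
For a solid shaft τ_max = 16T/(πd³), so d = (16T/(π τ_allow))^(1/3) = (16·1040/(π·8.06×10^7))^(1/3) = 0.04035 m.

40.4 mm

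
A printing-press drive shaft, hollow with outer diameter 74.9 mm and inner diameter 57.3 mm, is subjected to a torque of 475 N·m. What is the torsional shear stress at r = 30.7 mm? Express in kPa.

7180 kPa

J = π(d_o⁴ − d_i⁴)/32 = π(0.0749⁴ − 0.0573⁴)/32 = 2.031×10^-6 m⁴.
Shear stress varies linearly with radius: τ = T·r/J = 475.0 × 0.0307 / 2.031×10^-6 = 7.178×10^6 Pa.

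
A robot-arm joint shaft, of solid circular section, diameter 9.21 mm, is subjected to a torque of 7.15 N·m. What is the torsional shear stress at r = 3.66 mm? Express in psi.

J = πd⁴/32 = π(0.00921)⁴/32 = 7.064×10^-10 m⁴.
Shear stress varies linearly with radius: τ = T·r/J = 7.150 × 0.00366 / 7.064×10^-10 = 3.705×10^7 Pa.

5370 psi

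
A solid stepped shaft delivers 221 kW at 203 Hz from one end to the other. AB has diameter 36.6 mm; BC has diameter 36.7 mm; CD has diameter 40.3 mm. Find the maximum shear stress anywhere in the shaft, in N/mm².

ω = 2π·203 = 1275 rad/s, so T = P/ω = 221×10³ / 1275 = 173.3 N·m.
Under the same torque, τ_max = 16T/(πd³) is largest where d is smallest — segment AB (d = 36.6 mm).
τ_max = 16·173.3/(π·(0.0366)³) = 1.800×10^7 Pa.

18.0 N/mm²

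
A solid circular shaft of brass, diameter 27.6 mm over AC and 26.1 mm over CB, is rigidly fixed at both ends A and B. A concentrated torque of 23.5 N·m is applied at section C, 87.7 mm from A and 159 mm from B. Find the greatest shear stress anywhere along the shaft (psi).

Compatibility: T_A·a/J_AC = T_B·b/J_CB with T_A + T_B = T₀.
J_AC = 5.70×10^-8 m⁴, J_CB = 4.56×10^-8 m⁴, so T_A = T₀·(J_AC/a)/((J_AC/a)+(J_CB/b)) = 16.31 N·m, T_B = 7.193 N·m.
τ in each portion: τ_AC = 3.95×10^6 Pa, τ_CB = 2.06×10^6 Pa; maximum is in AC.
τ_max = T_AC·r/J = 16.31·0.0138/5.70×10^-8 = 3.950×10^6 Pa.

573 psi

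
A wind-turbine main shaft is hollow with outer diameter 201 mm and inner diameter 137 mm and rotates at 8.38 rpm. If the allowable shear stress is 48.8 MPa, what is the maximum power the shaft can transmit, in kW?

53.5 kW

J = π(d_o⁴ − d_i⁴)/32 = π(0.201⁴ − 0.137⁴)/32 = 1.257×10^-4 m⁴.
T_max = τ_allow·J/r = 4.88×10^7 × 1.257×10^-4 / 0.101 = 61020 N·m.
ω = 2π·8.38/60 = 0.8776 rad/s, so P_max = T_max·ω = 5.355×10^4 W.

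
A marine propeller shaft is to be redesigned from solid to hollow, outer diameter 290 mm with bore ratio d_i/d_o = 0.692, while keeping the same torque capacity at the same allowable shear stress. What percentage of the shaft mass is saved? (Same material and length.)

Equal τ_max and T ⇒ the solid shaft needs d_s³ = d_o³(1−k⁴), so d_s = 290·(1−0.692⁴)^(1/3) = 265.9 mm.
Area ratio A_h/A_s = d_o²(1−k²)/d_s² = (1−k²)/(1−k⁴)^(2/3) = 0.6200.
Mass saving = 1 − 0.6200 = 38.0 %.

38.0 %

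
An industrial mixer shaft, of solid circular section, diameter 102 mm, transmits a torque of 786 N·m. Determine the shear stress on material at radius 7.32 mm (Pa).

J = πd⁴/32 = π(0.102)⁴/32 = 1.063×10^-5 m⁴.
Shear stress varies linearly with radius: τ = T·r/J = 786.0 × 0.00732 / 1.063×10^-5 = 5.414×10^5 Pa.

541000 Pa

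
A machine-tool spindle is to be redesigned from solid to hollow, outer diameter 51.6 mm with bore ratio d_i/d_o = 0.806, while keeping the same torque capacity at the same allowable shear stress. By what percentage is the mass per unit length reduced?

Equal τ_max and T ⇒ the solid shaft needs d_s³ = d_o³(1−k⁴), so d_s = 51.6·(1−0.806⁴)^(1/3) = 42.98 mm.
Area ratio A_h/A_s = d_o²(1−k²)/d_s² = (1−k²)/(1−k⁴)^(2/3) = 0.5049.
Mass saving = 1 − 0.5049 = 49.5 %.

49.5 %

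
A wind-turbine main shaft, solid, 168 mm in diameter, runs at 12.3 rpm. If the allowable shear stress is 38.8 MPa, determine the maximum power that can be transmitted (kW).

46.5 kW

J = πd⁴/32 = π(0.168)⁴/32 = 7.821×10^-5 m⁴.
T_max = τ_allow·J/r = 3.88×10^7 × 7.821×10^-5 / 0.0840 = 36120 N·m.
ω = 2π·12.3/60 = 1.288 rad/s, so P_max = T_max·ω = 4.653×10^4 W.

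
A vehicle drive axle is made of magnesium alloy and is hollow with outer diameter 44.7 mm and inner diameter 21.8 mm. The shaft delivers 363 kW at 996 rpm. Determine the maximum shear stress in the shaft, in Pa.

ω = 2π·996/60 = 104.3 rad/s, so T = P/ω = 363×10³ / 104.3 = 3480 N·m.
J = π(d_o⁴ − d_i⁴)/32 = π(0.0447⁴ − 0.0218⁴)/32 = 3.698×10^-7 m⁴.
τ_max = T·r/J = 3480 × 0.0224 / 3.698×10^-7 = 2.104×10^8 Pa.

2.10e8 Pa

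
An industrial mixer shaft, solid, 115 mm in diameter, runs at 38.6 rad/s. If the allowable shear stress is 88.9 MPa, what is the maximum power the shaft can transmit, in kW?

1020 kW

J = πd⁴/32 = π(0.115)⁴/32 = 1.717×10^-5 m⁴.
T_max = τ_allow·J/r = 8.89×10^7 × 1.717×10^-5 / 0.0575 = 26550 N·m.
ω = 38.6 rad/s, so P_max = T_max·ω = 1.025×10^6 W.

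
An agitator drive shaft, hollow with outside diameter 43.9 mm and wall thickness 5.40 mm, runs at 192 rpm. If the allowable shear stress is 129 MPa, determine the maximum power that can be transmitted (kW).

29.2 kW

J = π(d_o⁴ − d_i⁴)/32 = π(0.0439⁴ − 0.0331⁴)/32 = 2.468×10^-7 m⁴.
T_max = τ_allow·J/r = 1.29×10^8 × 2.468×10^-7 / 0.0220 = 1450 N·m.
ω = 2π·192/60 = 20.11 rad/s, so P_max = T_max·ω = 2.916×10^4 W.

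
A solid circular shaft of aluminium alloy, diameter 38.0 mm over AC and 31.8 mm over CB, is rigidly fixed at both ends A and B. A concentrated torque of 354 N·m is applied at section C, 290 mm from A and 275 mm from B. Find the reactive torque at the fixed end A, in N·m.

233 N·m

Compatibility: T_A·a/J_AC = T_B·b/J_CB with T_A + T_B = T₀.
J_AC = 2.05×10^-7 m⁴, J_CB = 1.00×10^-7 m⁴, so T_A = T₀·(J_AC/a)/((J_AC/a)+(J_CB/b)) = 233.3 N·m, T_B = 120.7 N·m.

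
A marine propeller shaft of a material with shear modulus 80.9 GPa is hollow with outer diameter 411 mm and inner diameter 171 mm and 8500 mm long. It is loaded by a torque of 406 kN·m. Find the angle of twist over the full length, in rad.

0.0157 rad

J = π(d_o⁴ − d_i⁴)/32 = π(0.411⁴ − 0.171⁴)/32 = 2.717×10^-3 m⁴.
θ = T·L/(G·J) = 406000 × 8.50 / (80.9×10⁹ × 2.717×10^-3) = 0.01570 rad.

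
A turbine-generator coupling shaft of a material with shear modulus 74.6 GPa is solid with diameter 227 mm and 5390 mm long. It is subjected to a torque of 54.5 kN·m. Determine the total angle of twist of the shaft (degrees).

J = πd⁴/32 = π(0.227)⁴/32 = 2.607×10^-4 m⁴.
θ = T·L/(G·J) = 54500 × 5.39 / (74.6×10⁹ × 2.607×10^-4) = 0.01511 rad.

0.865°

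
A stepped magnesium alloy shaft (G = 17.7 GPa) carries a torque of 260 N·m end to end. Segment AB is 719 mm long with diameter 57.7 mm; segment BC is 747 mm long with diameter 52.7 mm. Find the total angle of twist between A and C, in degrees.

1.39°

J_AB = π(0.0577)⁴/32 = 1.09×10^-6 m⁴; J_BC = π(0.0527)⁴/32 = 7.57×10^-7 m⁴.
θ = (T/G)·Σ L_i/J_i = (260.0/17.7×10⁹)·(0.719/1.09×10^-6 + 0.747/7.57×10^-7) = 0.02420 rad.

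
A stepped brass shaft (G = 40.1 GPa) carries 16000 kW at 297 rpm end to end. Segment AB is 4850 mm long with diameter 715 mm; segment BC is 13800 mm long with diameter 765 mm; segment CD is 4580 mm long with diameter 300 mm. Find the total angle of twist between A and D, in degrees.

ω = 2π·297/60 = 31.10 rad/s, so T = P/ω = 16000×10³ / 31.10 = 514400 N·m.
J_AB = π(0.715)⁴/32 = 0.0257 m⁴; J_BC = π(0.765)⁴/32 = 0.0336 m⁴; J_CD = π(0.300)⁴/32 = 7.95×10^-4 m⁴.
θ = (T/G)·Σ L_i/J_i = (514400/40.1×10⁹)·(4.85/0.0257 + 13.8/0.0336 + 4.58/7.95×10^-4) = 0.08158 rad.

4.67°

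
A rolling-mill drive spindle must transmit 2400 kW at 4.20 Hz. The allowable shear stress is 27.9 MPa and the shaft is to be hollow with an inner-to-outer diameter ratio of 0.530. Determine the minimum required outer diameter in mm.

ω = 2π·4.20 = 26.39 rad/s, so T = P/ω = 2400×10³ / 26.39 = 90950 N·m.
For a hollow shaft with d_i/d_o = 0.530: τ_max = 16T/(π d_o³ (1−k⁴)), so d_o = [16T/(π τ_allow (1−k⁴))]^(1/3) = [16·90950/(π·2.79×10^7·0.9211)]^(1/3) = 0.2622 m.

262 mm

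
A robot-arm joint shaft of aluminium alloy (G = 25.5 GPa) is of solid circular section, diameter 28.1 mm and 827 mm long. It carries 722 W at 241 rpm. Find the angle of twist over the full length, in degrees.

ω = 2π·241/60 = 25.24 rad/s, so T = P/ω = 722 / 25.24 = 28.61 N·m.
J = πd⁴/32 = π(0.0281)⁴/32 = 6.121×10^-8 m⁴.
θ = T·L/(G·J) = 28.61 × 0.827 / (25.5×10⁹ × 6.121×10^-8) = 0.01516 rad.

0.868°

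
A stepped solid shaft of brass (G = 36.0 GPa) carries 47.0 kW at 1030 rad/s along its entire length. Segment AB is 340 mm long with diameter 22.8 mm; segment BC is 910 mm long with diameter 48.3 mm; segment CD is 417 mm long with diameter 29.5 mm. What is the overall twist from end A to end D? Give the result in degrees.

ω = 1030 rad/s, so T = P/ω = 47.0×10³ / 1030 = 45.63 N·m.
J_AB = π(0.0228)⁴/32 = 2.65×10^-8 m⁴; J_BC = π(0.0483)⁴/32 = 5.34×10^-7 m⁴; J_CD = π(0.0295)⁴/32 = 7.44×10^-8 m⁴.
θ = (T/G)·Σ L_i/J_i = (45.63/36.0×10⁹)·(0.340/2.65×10^-8 + 0.910/5.34×10^-7 + 0.417/7.44×10^-8) = 0.02551 rad.

1.46°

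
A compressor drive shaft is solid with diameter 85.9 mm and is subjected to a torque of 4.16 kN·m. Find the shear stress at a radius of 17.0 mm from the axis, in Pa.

1.32e7 Pa

J = πd⁴/32 = π(0.0859)⁴/32 = 5.345×10^-6 m⁴.
Shear stress varies linearly with radius: τ = T·r/J = 4160 × 0.0170 / 5.345×10^-6 = 1.323×10^7 Pa.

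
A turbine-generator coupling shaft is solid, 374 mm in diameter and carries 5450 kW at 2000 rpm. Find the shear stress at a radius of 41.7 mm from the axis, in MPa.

ω = 2π·2000/60 = 209.4 rad/s, so T = P/ω = 5450×10³ / 209.4 = 26020 N·m.
J = πd⁴/32 = π(0.374)⁴/32 = 1.921×10^-3 m⁴.
Shear stress varies linearly with radius: τ = T·r/J = 26020 × 0.0417 / 1.921×10^-3 = 5.649×10^5 Pa.

0.565 MPa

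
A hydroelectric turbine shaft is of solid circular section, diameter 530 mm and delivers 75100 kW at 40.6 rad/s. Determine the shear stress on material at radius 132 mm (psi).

ω = 40.6 rad/s, so T = P/ω = 75100×10³ / 40.60 = 1.850e6 N·m.
J = πd⁴/32 = π(0.530)⁴/32 = 7.746×10^-3 m⁴.
Shear stress varies linearly with radius: τ = T·r/J = 1.850e6 × 0.132 / 7.746×10^-3 = 3.152×10^7 Pa.

4570 psi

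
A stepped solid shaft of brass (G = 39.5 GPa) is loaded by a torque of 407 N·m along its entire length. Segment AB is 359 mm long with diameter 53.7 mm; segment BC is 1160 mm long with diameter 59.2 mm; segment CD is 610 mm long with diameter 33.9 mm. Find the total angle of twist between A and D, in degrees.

J_AB = π(0.0537)⁴/32 = 8.16×10^-7 m⁴; J_BC = π(0.0592)⁴/32 = 1.21×10^-6 m⁴; J_CD = π(0.0339)⁴/32 = 1.30×10^-7 m⁴.
θ = (T/G)·Σ L_i/J_i = (407.0/39.5×10⁹)·(0.359/8.16×10^-7 + 1.16/1.21×10^-6 + 0.610/1.30×10^-7) = 0.06292 rad.

3.61°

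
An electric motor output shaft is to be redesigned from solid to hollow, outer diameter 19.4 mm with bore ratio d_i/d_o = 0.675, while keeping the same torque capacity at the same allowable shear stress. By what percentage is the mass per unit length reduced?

Equal τ_max and T ⇒ the solid shaft needs d_s³ = d_o³(1−k⁴), so d_s = 19.4·(1−0.675⁴)^(1/3) = 17.95 mm.
Area ratio A_h/A_s = d_o²(1−k²)/d_s² = (1−k²)/(1−k⁴)^(2/3) = 0.6357.
Mass saving = 1 − 0.6357 = 36.4 %.

36.4 %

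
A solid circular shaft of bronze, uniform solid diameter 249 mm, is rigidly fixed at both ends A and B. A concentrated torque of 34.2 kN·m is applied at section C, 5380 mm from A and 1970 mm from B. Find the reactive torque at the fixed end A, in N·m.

9170 N·m

With uniform GJ and both ends fixed, compatibility θ_AC = θ_CB gives T_A·a = T_B·b, together with T_A + T_B = T₀.
T_A = T₀·b/(a+b) = 34200·1970/7350 = 9167 N·m; T_B = 25030 N·m.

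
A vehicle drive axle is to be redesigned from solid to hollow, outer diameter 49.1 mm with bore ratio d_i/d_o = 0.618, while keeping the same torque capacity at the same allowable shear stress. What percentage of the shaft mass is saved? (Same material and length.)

31.3 %

Equal τ_max and T ⇒ the solid shaft needs d_s³ = d_o³(1−k⁴), so d_s = 49.1·(1−0.618⁴)^(1/3) = 46.59 mm.
Area ratio A_h/A_s = d_o²(1−k²)/d_s² = (1−k²)/(1−k⁴)^(2/3) = 0.6866.
Mass saving = 1 − 0.6866 = 31.3 %.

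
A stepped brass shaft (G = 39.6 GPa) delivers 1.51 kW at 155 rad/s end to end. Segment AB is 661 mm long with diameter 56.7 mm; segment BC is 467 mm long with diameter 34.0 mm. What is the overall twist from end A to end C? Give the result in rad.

ω = 155 rad/s, so T = P/ω = 1.51×10³ / 155.0 = 9.742 N·m.
J_AB = π(0.0567)⁴/32 = 1.01×10^-6 m⁴; J_BC = π(0.0340)⁴/32 = 1.31×10^-7 m⁴.
θ = (T/G)·Σ L_i/J_i = (9.742/39.6×10⁹)·(0.661/1.01×10^-6 + 0.467/1.31×10^-7) = 1.036×10^-3 rad.

0.00104 rad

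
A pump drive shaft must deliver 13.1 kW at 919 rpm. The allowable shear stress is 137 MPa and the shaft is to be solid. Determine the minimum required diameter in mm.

ω = 2π·919/60 = 96.24 rad/s, so T = P/ω = 13.1×10³ / 96.24 = 136.1 N·m.
For a solid shaft τ_max = 16T/(πd³), so d = (16T/(π τ_allow))^(1/3) = (16·136.1/(π·1.37×10^8))^(1/3) = 0.01717 m.

17.2 mm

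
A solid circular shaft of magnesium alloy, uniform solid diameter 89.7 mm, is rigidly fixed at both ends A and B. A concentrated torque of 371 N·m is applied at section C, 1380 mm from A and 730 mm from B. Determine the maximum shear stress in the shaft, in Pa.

1.71e6 Pa

With uniform GJ and both ends fixed, compatibility θ_AC = θ_CB gives T_A·a = T_B·b, together with T_A + T_B = T₀.
T_A = T₀·b/(a+b) = 371.0·730/2110 = 128.4 N·m; T_B = 242.6 N·m.
τ in each portion: τ_AC = 9.06×10^5 Pa, τ_CB = 1.71×10^6 Pa; maximum is in CB.
τ_max = T_CB·r/J = 242.6·0.0449/6.36×10^-6 = 1.712×10^6 Pa.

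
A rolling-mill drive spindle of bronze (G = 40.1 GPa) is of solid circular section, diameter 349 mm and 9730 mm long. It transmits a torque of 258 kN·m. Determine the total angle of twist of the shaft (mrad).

43.0 mrad

J = πd⁴/32 = π(0.349)⁴/32 = 1.456×10^-3 m⁴.
θ = T·L/(G·J) = 258000 × 9.73 / (40.1×10⁹ × 1.456×10^-3) = 0.04298 rad.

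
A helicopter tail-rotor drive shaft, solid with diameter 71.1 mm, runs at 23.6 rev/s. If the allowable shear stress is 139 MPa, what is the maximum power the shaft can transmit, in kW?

J = πd⁴/32 = π(0.0711)⁴/32 = 2.509×10^-6 m⁴.
T_max = τ_allow·J/r = 1.39×10^8 × 2.509×10^-6 / 0.0355 = 9810 N·m.
ω = 2π·23.6 = 148.3 rad/s, so P_max = T_max·ω = 1.455×10^6 W.

1450 kW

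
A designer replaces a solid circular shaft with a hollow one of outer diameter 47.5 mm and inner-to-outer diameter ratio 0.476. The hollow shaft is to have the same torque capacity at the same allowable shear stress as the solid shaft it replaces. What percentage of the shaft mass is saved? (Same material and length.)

Equal τ_max and T ⇒ the solid shaft needs d_s³ = d_o³(1−k⁴), so d_s = 47.5·(1−0.476⁴)^(1/3) = 46.67 mm.
Area ratio A_h/A_s = d_o²(1−k²)/d_s² = (1−k²)/(1−k⁴)^(2/3) = 0.8011.
Mass saving = 1 − 0.8011 = 19.9 %.

19.9 %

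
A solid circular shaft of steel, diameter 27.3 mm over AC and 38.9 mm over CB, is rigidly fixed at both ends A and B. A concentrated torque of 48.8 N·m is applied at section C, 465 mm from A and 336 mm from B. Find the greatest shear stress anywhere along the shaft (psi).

521 psi

Compatibility: T_A·a/J_AC = T_B·b/J_CB with T_A + T_B = T₀.
J_AC = 5.45×10^-8 m⁴, J_CB = 2.25×10^-7 m⁴, so T_A = T₀·(J_AC/a)/((J_AC/a)+(J_CB/b)) = 7.278 N·m, T_B = 41.52 N·m.
τ in each portion: τ_AC = 1.82×10^6 Pa, τ_CB = 3.59×10^6 Pa; maximum is in CB.
τ_max = T_CB·r/J = 41.52·0.0194/2.25×10^-7 = 3.593×10^6 Pa.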